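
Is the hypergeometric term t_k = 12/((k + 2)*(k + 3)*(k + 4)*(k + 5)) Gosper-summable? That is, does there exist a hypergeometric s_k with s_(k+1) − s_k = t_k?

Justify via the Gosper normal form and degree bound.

The ratio is (k + 2)/(k + 6).
Factor: A=k + 2; B=k + 6; C=1.
Set up (k + 2)·f(k+1) − (k + 5)·f(k) − (1) = 0.
Bound: deg f ≤ 3.
Solve for f: f(k) = k*(k**2 + 9*k + 26)/72 (degree 3 ≤ 3).
R(k) = B(k−1)·f(k)/C(k) = k*(k + 5)*(k**2 + 9*k + 26)/72; s_k = R·t_k = k*(k**2 + 9*k + 26)/(6*(k + 2)*(k + 3)*(k + 4)).
Check: Δs_k = 12/(k**4 + 14*k**3 + 71*k**2 + 154*k + 120). ✓

Yes. s_k = k*(k**2 + 9*k + 26)/(6*(k + 2)*(k + 3)*(k + 4)).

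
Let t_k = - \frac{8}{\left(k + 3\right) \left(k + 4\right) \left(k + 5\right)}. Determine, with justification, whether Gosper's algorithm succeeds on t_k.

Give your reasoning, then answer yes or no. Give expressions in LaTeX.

Step 1: r(k) = (k + 3)/(k + 6).
So A=k + 3 and B=k + 6, with C=1.
f must satisfy (k + 3)·f(k+1) − (k + 5)·f(k) = 1.
Degrees (1,1,0) ⇒ d ≤ 2.
Coefficient equations give f(k) = k*(k + 7)/24.
So s_k = (B(k−1)f/C)·t_k = (k*(k + 5)*(k + 7)/24)·t_k = k*(-k - 7)/(3*(k + 3)*(k + 4)).
Δs = -8/(k**3 + 12*k**2 + 47*k + 60), as required.

Yes. s_k = \frac{k \left(- k - 7\right)}{3 \left(k + 3\right) \left(k + 4\right)}.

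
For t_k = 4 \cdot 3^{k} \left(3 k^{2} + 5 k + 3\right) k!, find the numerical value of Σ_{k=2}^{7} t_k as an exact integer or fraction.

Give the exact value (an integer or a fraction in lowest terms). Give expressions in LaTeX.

Ratio r(k) = 3*(3*k**3 + 14*k**2 + 22*k + 11)/(3*k**2 + 5*k + 3).
Gosper form: A/B · C(k+1)/C(k) with A=3*k + 3, B=1, C=k**2 + 5*k/3 + 1.
Solve (3*k + 3)·f(k+1) − (1)·f(k) = k**2 + 5*k/3 + 1.
Bound: deg f ≤ 1.
Solve for f: f(k) = k/3 (degree 1 ≤ 1).
Then R = B(k−1)f/C = k/(3*k**2 + 5*k + 3), so s_k = R(k)·t_k = 4*3**k*k*factorial(k).
Δs = 4*3**k*(3*k**2 + 5*k + 3)*factorial(k), as required.
Sum = s_(8) − s_(2); s_(8) = 8465264640, s_(2) = 144 ⇒ 8465264496.

Σ = 8465264496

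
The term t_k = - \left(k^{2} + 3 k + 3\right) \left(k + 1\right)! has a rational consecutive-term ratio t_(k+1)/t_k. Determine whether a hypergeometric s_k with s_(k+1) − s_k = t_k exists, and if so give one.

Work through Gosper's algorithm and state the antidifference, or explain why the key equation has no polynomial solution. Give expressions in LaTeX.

Step 1: r(k) = (k + 2)*(3*k + (k + 1)**2 + 6)/(k**2 + 3*k + 3).
Gosper form: A/B · C(k+1)/C(k) with A=k + 2, B=1, C=k**2 + 3*k + 3.
Set up (k + 2)·f(k+1) − (1)·f(k) − (k**2 + 3*k + 3) = 0.
From deg A=1, deg B=0, deg C=2: d=1.
Solving with deg f ≤ 1: f(k) = k + 1.
Get s_k = R·t_k = -(k + 1)*factorial(k + 1) with R(k) = B(k−1)f(k)/C(k) = (k + 1)/(k**2 + 3*k + 3).
Δs = -(k**2 + 3*k + 3)*factorial(k + 1), as required.

s_k = - \left(k + 1\right) \left(k + 1\right)!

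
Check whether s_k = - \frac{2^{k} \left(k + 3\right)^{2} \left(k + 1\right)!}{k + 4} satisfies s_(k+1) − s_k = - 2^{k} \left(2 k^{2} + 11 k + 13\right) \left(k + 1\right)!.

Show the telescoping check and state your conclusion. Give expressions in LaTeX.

s_(k+1) = -2**(k + 1)*(k + 4)**2*factorial(k + 2)/(k + 5)
s_(k+1) − s_k = -2**k*(2*k**4 + 27*k**3 + 133*k**2 + 281*k + 211)*factorial(k + 1)/((k + 4)*(k + 5))
(s_(k+1) − s_k) − t_k = 2**k*(2*k + 7)*(k**2 + 6*k + 7)*factorial(k + 1)/((k + 4)*(k + 5))

Invalid: residual \frac{2^{k} \left(2 k + 7\right) \left(k^{2} + 6 k + 7\right) \left(k + 1\right)!}{\left(k + 4\right) \left(k + 5\right)} ≠ 0.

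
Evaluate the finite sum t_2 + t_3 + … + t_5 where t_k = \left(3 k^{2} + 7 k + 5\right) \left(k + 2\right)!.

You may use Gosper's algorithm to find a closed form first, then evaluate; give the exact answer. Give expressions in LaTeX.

Σ = 645024

Step 1: r(k) = (k + 3)*(7*k + 3*(k + 1)**2 + 12)/(3*k**2 + 7*k + 5).
A = k + 3, B = 1, C = k**2 + 7*k/3 + 5/3.
Need (k + 3)·f(k+1) − (1)·f(k) = k**2 + 7*k/3 + 5/3.
Bound: deg f ≤ 1.
Match coefficients ⇒ f(k) = (3*k - 2)/3.
So s_k = (B(k−1)f/C)·t_k = ((3*k - 2)/(3*k**2 + 7*k + 5))·t_k = (3*k - 2)*factorial(k + 2).
Check: Δs_k = (3*k**2 + 7*k + 5)*factorial(k + 2). ✓
Σ_(k=2)^(5) t_k = s_(6) − s_(2) = 645120 − (96) = 645024.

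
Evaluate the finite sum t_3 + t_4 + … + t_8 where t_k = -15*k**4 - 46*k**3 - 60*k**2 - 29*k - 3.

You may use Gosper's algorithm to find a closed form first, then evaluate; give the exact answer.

Ratio r(k) = (15*k**4 + 106*k**3 + 288*k**2 + 347*k + 153)/(15*k**4 + 46*k**3 + 60*k**2 + 29*k + 3).
A = 1, B = 1, C = k**4 + 46*k**3/15 + 4*k**2 + 29*k/15 + 1/5.
Need (1)·f(k+1) − (1)·f(k) = k**4 + 46*k**3/15 + 4*k**2 + 29*k/15 + 1/5.
From deg A=0, deg B=0, deg C=4: d=5.
A polynomial solution: f(k) = k*(3*k**4 + 4*k**3 + 2*k**2 - 4*k - 2)/15.
Then R = B(k−1)f/C = k*(3*k**4 + 4*k**3 + 2*k**2 - 4*k - 2)/(15*k**4 + 46*k**3 + 60*k**2 + 29*k + 3), so s_k = R(k)·t_k = k*(-3*k**4 - 4*k**3 - 2*k**2 + 4*k + 2).
s_(k+1) − s_k = -15*k**4 - 46*k**3 - 60*k**2 - 29*k - 3 = t_k.
Sum = s_(9) − s_(3); s_(9) = -204507, s_(3) = -1065 ⇒ -203442.

Σ = -203442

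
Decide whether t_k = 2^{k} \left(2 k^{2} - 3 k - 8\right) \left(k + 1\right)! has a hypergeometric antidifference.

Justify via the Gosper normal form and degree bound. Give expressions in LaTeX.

r(k) = 2*(2*k**3 + 5*k**2 - 7*k - 18)/(2*k**2 - 3*k - 8) after simplifying.
A = 2*k + 4, B = 1, C = k**2 - 3*k/2 - 4.
Need (2*k + 4)·f(k+1) − (1)·f(k) = k**2 - 3*k/2 - 4.
deg f ≤ 1 (via 1,0,2).
Coefficient equations give f(k) = (k - 4)/2.
Then R = B(k−1)f/C = (k - 4)/(2*k**2 - 3*k - 8), so s_k = R(k)·t_k = 2**k*(k - 4)*factorial(k + 1).
Check: Δs_k = 2**k*(2*k**2 - 3*k - 8)*factorial(k + 1). ✓

Yes. s_k = 2^{k} \left(k - 4\right) \left(k + 1\right)!.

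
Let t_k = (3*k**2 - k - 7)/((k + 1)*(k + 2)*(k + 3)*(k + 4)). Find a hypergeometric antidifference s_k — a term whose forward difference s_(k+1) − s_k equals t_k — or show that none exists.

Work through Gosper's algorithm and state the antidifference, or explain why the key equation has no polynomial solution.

The ratio is (k + 1)*(k - 3*(k + 1)**2 + 8)/((k + 5)*(-3*k**2 + k + 7)).
Gosper form: A/B · C(k+1)/C(k) with A=k + 1, B=k + 5, C=k**2 - k/3 - 7/3.
Key eq: (k + 1)·f(k+1) = (k + 4)·f(k) + (k**2 - k/3 - 7/3).
From deg A=1, deg B=1, deg C=2: d=3.
A polynomial solution: f(k) = -k*(3*k + 4)/3.
Then R = B(k−1)f/C = -k*(k + 4)*(3*k + 4)/(3*k**2 - k - 7), so s_k = R(k)·t_k = k*(-3*k - 4)/((k + 1)*(k + 2)*(k + 3)).
Δs = (3*k**2 - k - 7)/(k**4 + 10*k**3 + 35*k**2 + 50*k + 24), as required.

s_k = k*(-3*k - 4)/((k + 1)*(k + 2)*(k + 3))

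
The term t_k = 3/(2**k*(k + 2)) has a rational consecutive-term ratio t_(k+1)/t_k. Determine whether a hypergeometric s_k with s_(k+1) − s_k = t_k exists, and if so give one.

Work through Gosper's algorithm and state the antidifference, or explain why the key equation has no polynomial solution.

no hypergeometric antidifference exists

Compute t_(k+1)/t_k: get (k + 2)/(2*(k + 3)).
So A=k/2 + 1 and B=k + 3, with C=1.
Solve (k/2 + 1)·f(k+1) − (k + 2)·f(k) = 1.
Bound: deg f ≤ -1.
d = -1 < 0 ⇒ no nonzero polynomial f; not summable.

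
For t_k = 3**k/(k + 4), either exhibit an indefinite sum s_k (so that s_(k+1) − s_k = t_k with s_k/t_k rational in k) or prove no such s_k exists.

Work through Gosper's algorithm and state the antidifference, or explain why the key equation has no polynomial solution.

Ratio r(k) = 3*(k + 4)/(k + 5).
Gosper form: A/B · C(k+1)/C(k) with A=3*k + 12, B=k + 5, C=1.
Key eq: (3*k + 12)·f(k+1) = (k + 4)·f(k) + (1).
Bound: deg f ≤ -1.
Bound -1 < 0, so the key equation has no polynomial solution.

none — t_k is not Gosper-summable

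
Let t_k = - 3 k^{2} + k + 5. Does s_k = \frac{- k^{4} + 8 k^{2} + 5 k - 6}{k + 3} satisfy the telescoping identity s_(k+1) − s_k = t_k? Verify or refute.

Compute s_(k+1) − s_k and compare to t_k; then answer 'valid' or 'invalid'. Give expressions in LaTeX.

Invalid: residual \frac{2 \left(k^{3} + 5 k^{2} - 2 k - 9\right)}{k^{2} + 7 k + 12} ≠ 0.

s_(k+1) = (5*k - (k + 1)**4 + 8*(k + 1)**2 - 1)/(k + 4)
s_(k+1) − s_k = (-3*k**4 - 18*k**3 - 14*k**2 + 43*k + 42)/(k**2 + 7*k + 12)
(s_(k+1) − s_k) − t_k = 2*(k**3 + 5*k**2 - 2*k - 9)/(k**2 + 7*k + 12)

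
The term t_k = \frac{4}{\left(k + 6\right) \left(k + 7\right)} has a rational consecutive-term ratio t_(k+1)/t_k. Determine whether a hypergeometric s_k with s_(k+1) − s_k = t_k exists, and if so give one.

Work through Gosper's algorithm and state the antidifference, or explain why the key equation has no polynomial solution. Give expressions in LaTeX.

s_k = \frac{2 k}{3 \left(k + 6\right)}

Step 1: r(k) = (k + 6)/(k + 8).
Gosper form: A/B · C(k+1)/C(k) with A=k + 6, B=k + 8, C=1.
f must satisfy (k + 6)·f(k+1) − (k + 7)·f(k) = 1.
Degrees (1,1,0) ⇒ d ≤ 1.
Solving with deg f ≤ 1: f(k) = k/6.
R(k) = B(k−1)·f(k)/C(k) = k*(k + 7)/6; s_k = R·t_k = 2*k/(3*(k + 6)).
Δs = 4/(k**2 + 13*k + 42), as required.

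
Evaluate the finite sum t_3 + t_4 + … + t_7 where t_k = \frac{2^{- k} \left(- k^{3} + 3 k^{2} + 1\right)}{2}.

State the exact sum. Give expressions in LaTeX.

Step 1: r(k) = (k**3 - 3*k - 3)/(2*(k**3 - 3*k**2 - 1)).
So A=1/2 and B=1, with C=k**3 - 3*k**2 - 1.
Solve (1/2)·f(k+1) − (1)·f(k) = k**3 - 3*k**2 - 1.
deg f ≤ 3 (via 0,0,3).
A polynomial solution: f(k) = -2*(k**3 + 3*k + 3).
Certificate R = B(k−1)f/C = -2*(k**3 + 3*k + 3)/(k**3 - 3*k**2 - 1) gives s_k = (k**3 + 3*k + 3)/2**k.
Verify: (-k**3 + 3*k**2 + 1)/(2*2**k) matches t_k.
Telescoping: Σ = s_(8) − s_(3) = 539/256 − (39/8) = -709/256.

Σ = -709/256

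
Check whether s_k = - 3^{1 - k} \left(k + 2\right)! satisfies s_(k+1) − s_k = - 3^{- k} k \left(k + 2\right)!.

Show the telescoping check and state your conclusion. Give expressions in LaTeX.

s_(k+1) = -factorial(k + 3)/3**k
s_(k+1) − s_k = -k*factorial(k + 2)/3**k
(s_(k+1) − s_k) − t_k = 0

valid; difference matches t_k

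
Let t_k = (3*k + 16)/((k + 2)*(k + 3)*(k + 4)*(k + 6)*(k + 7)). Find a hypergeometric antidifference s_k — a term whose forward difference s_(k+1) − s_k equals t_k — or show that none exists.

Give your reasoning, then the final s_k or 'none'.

s_k = k*(k**2 + 11*k + 36)/(36*(k**3 + 11*k**2 + 36*k + 36))

Compute t_(k+1)/t_k: get (k + 2)*(k + 6)*(3*k + 19)/((k + 5)*(k + 8)*(3*k + 16)).
Factor: A=k + 2; B=k + 8; C=k**2 + 31*k/3 + 80/3.
f must satisfy (k + 2)·f(k+1) − (k + 7)·f(k) = k**2 + 31*k/3 + 80/3.
From deg A=1, deg B=1, deg C=2: d=5.
Coefficient equations give f(k) = k*(k + 4)*(k + 5)*(k**2 + 11*k + 36)/108.
Certificate R = B(k−1)f/C = k*(k + 4)*(k + 7)*(k**2 + 11*k + 36)/(36*(3*k + 16)) gives s_k = k*(k**2 + 11*k + 36)/(36*(k**3 + 11*k**2 + 36*k + 36)).
Verify: (3*k + 16)/(k**5 + 22*k**4 + 185*k**3 + 740*k**2 + 1404*k + 1008) matches t_k.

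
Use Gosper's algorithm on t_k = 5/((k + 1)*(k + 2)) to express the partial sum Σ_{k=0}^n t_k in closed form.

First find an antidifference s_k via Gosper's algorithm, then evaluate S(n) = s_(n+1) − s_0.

S(n) = 5*(n + 1)/(n + 2)

r(k) = (k + 1)/(k + 3) after simplifying.
Gosper form: A/B · C(k+1)/C(k) with A=k + 1, B=k + 3, C=1.
Solve (k + 1)·f(k+1) − (k + 2)·f(k) = 1.
d = 1 from the (1,1,0) case.
Solving with deg f ≤ 1: f(k) = k.
Then R = B(k−1)f/C = k*(k + 2), so s_k = R(k)·t_k = 5*k/(k + 1).
Check: Δs_k = 5/(k**2 + 3*k + 2). ✓
Σ_(k=0)^n t_k = s_(n+1) − s_(0) = (5*(n + 1)/(n + 2)) − (0), i.e. 5*(n + 1)/(n + 2).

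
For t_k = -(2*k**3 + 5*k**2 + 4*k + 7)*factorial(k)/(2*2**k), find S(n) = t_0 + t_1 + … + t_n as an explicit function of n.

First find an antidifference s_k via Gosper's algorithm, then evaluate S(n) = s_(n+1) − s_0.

S(n) = -2**(-n - 1)*(2**(n + 2) + 2*n**3*factorial(n) + 9*n**2*factorial(n) + 10*n*factorial(n) + 3*factorial(n))

Compute t_(k+1)/t_k: get (2*k**4 + 13*k**3 + 31*k**2 + 38*k + 18)/(2*(2*k**3 + 5*k**2 + 4*k + 7)).
Gosper form: A/B · C(k+1)/C(k) with A=k/2 + 1/2, B=1, C=k**3 + 5*k**2/2 + 2*k + 7/2.
f must satisfy (k/2 + 1/2)·f(k+1) − (1)·f(k) = k**3 + 5*k**2/2 + 2*k + 7/2.
Bound: deg f ≤ 2.
Coefficient equations give f(k) = (k + 2)*(2*k - 1).
Then R = B(k−1)f/C = 2*(k + 2)*(2*k - 1)/(2*k**3 + 5*k**2 + 4*k + 7), so s_k = R(k)·t_k = -(k + 2)*(2*k - 1)*factorial(k)/2**k.
Verify: -(2*k**3 + 5*k**2 + 4*k + 7)*factorial(k)/(2*2**k) matches t_k.
Telescope: S(n) = s_(n+1) − s_(0) = -2**(-n - 1)*(n + 3)*(2*n + 1)*factorial(n + 1) − (2) = -2**(-n - 1)*(2**(n + 2) + 2*n**3*factorial(n) + 9*n**2*factorial(n) + 10*n*factorial(n) + 3*factorial(n)).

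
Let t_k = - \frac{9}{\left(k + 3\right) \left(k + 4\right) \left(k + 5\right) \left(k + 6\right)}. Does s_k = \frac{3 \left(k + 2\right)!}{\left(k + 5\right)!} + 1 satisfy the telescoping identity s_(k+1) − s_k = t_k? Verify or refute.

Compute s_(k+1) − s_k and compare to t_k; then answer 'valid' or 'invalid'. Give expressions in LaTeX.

Valid: the claim telescopes to t_k.

s_(k+1) = 3*factorial(k + 3)/factorial(k + 6) + 1
s_(k+1) − s_k = -9/((k + 3)*(k + 4)*(k + 5)*(k + 6))
(s_(k+1) − s_k) − t_k = 0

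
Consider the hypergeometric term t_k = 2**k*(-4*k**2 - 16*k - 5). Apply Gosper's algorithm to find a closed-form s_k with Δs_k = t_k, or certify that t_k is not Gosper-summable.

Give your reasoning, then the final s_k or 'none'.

s_k = 2**k*(3 - 4*k**2)

Step 1: r(k) = 2*(4*k**2 + 24*k + 25)/(4*k**2 + 16*k + 5).
A = 2, B = 1, C = k**2 + 4*k + 5/4.
f must satisfy (2)·f(k+1) − (1)·f(k) = k**2 + 4*k + 5/4.
Bound: deg f ≤ 2.
Solve for f: f(k) = (4*k**2 - 3)/4 (degree 2 ≤ 2).
Certificate R = B(k−1)f/C = (4*k**2 - 3)/(4*k**2 + 16*k + 5) gives s_k = 2**k*(3 - 4*k**2).
Check: Δs_k = 2**k*(-4*k**2 - 16*k - 5). ✓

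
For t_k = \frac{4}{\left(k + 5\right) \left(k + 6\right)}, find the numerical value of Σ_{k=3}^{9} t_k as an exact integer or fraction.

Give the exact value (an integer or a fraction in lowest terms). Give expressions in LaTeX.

Σ = 7/30

Step 1: r(k) = (k + 5)/(k + 7).
A = k + 5, B = k + 7, C = 1.
Solve (k + 5)·f(k+1) − (k + 6)·f(k) = 1.
deg f ≤ 1 (via 1,1,0).
Coefficient equations give f(k) = k/5.
Then R = B(k−1)f/C = k*(k + 6)/5, so s_k = R(k)·t_k = 4*k/(5*(k + 5)).
Check: Δs_k = 4/(k**2 + 11*k + 30). ✓
Σ_(k=3)^(9) t_k = s_(10) − s_(3) = 8/15 − (3/10) = 7/30.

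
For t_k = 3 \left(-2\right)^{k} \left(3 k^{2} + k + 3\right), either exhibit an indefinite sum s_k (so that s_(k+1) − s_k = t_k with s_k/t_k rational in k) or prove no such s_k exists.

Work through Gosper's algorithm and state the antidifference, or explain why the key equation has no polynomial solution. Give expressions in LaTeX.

The ratio is 2*(-3*k**2 - 7*k - 7)/(3*k**2 + k + 3).
Gosper form: A/B · C(k+1)/C(k) with A=-2, B=1, C=k**2 + k/3 + 1.
Set up (-2)·f(k+1) − (1)·f(k) − (k**2 + k/3 + 1) = 0.
deg f ≤ 2 (via 0,0,2).
Solving with deg f ≤ 2: f(k) = -(k**2 - k + 1)/3.
R(k) = B(k−1)·f(k)/C(k) = -(k**2 - k + 1)/(3*k**2 + k + 3); s_k = R·t_k = 3*(-2)**k*(-k**2 + k - 1).
Verify: 3*(-2)**k*(3*k**2 + k + 3) matches t_k.

s_k = 3 \left(-2\right)^{k} \left(- k^{2} + k - 1\right)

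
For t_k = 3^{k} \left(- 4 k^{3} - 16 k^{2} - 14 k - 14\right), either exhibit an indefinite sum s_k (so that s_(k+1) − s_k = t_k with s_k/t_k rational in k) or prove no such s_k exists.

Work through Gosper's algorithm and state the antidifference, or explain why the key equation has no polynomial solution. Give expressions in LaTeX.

The ratio is 3*(2*k**3 + 14*k**2 + 29*k + 24)/(2*k**3 + 8*k**2 + 7*k + 7).
Gosper form: A/B · C(k+1)/C(k) with A=3, B=1, C=k**3 + 4*k**2 + 7*k/2 + 7/2.
Key eq: (3)·f(k+1) = (1)·f(k) + (k**3 + 4*k**2 + 7*k/2 + 7/2).
deg f ≤ 3 (via 0,0,3).
Solving with deg f ≤ 3: f(k) = (k + 1)*(2*k**2 - 3*k + 4)/4.
Then R = B(k−1)f/C = (k + 1)*(2*k**2 - 3*k + 4)/(2*(2*k**3 + 8*k**2 + 7*k + 7)), so s_k = R(k)·t_k = 3**k*(-2*k**3 + k**2 - k - 4).
Δs = 3**k*(-4*k**3 - 16*k**2 - 14*k - 14), as required.

s_k = 3^{k} \left(- 2 k^{3} + k^{2} - k - 4\right)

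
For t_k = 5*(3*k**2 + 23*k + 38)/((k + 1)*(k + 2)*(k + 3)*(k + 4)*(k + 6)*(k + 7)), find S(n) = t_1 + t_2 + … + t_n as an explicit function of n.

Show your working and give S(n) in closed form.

r(k) = (k + 1)*(k + 6)*(23*k + 3*(k + 1)**2 + 61)/((k + 5)*(k + 8)*(3*k**2 + 23*k + 38)) after simplifying.
Normal form (A,B,C) = (k + 1, k + 8, k**3 + 38*k**2/3 + 51*k + 190/3).
Key eq: (k + 1)·f(k+1) = (k + 7)·f(k) + (k**3 + 38*k**2/3 + 51*k + 190/3).
Bound: deg f ≤ 6.
Solving with deg f ≤ 6: f(k) = k*(k + 2)*(k + 4)*(k + 5)*(k**2 + 10*k + 27)/54.
R(k) = B(k−1)·f(k)/C(k) = k*(k + 2)*(k + 4)*(k + 7)*(k**2 + 10*k + 27)/(18*(3*k**2 + 23*k + 38)); s_k = R·t_k = 5*k*(k**2 + 10*k + 27)/(18*(k**3 + 10*k**2 + 27*k + 18)).
Δs = 5*(3*k**2 + 23*k + 38)/(k**6 + 23*k**5 + 207*k**4 + 925*k**3 + 2144*k**2 + 2412*k + 1008), as required.
Evaluate: s_(n+1) = 5*(n**3 + 13*n**2 + 50*n + 38)/(18*(n**3 + 13*n**2 + 50*n + 56)); subtract s_(1) = 95/504 ⇒ S(n) = 5*n*(n**2 + 13*n + 50)/(56*(n**3 + 13*n**2 + 50*n + 56)).

S(n) = 5*n*(n**2 + 13*n + 50)/(56*(n**3 + 13*n**2 + 50*n + 56))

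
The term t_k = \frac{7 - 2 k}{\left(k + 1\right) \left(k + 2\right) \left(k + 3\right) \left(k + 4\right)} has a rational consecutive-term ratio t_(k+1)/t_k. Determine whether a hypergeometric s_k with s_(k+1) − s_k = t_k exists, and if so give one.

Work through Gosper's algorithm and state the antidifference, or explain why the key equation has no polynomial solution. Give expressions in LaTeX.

Compute t_(k+1)/t_k: get (k + 1)*(2*k - 5)/((k + 5)*(2*k - 7)).
A = k + 1, B = k + 5, C = k - 7/2.
Set up (k + 1)·f(k+1) − (k + 4)·f(k) − (k - 7/2) = 0.
From deg A=1, deg B=1, deg C=1: d=3.
Solve for f: f(k) = -k*(k**2 + 6*k + 14)/6 (degree 3 ≤ 3).
So s_k = (B(k−1)f/C)·t_k = (-k*(k + 4)*(k**2 + 6*k + 14)/(3*(2*k - 7)))·t_k = k*(k**2 + 6*k + 14)/(3*(k + 1)*(k + 2)*(k + 3)).
Check: Δs_k = (7 - 2*k)/(k**4 + 10*k**3 + 35*k**2 + 50*k + 24). ✓

s_k = \frac{k \left(k^{2} + 6 k + 14\right)}{3 \left(k + 1\right) \left(k + 2\right) \left(k + 3\right)}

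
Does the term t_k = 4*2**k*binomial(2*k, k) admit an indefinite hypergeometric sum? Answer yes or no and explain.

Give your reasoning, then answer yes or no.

t_(k+1)/t_k = 4*(2*k + 1)/(k + 1).
So A=8*k + 4 and B=k + 1, with C=1.
Need (8*k + 4)·f(k+1) − (k)·f(k) = 1.
deg f ≤ -1 (via 1,1,0).
d = -1 < 0 ⇒ no nonzero polynomial f; not summable.

No — t_k has no hypergeometric antidifference.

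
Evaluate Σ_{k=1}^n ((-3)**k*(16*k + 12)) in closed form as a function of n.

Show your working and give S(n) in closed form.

S(n) = 12*(-3)**n*n + 12*(-3)**n - 12

t_(k+1)/t_k = 3*(-4*k - 7)/(4*k + 3).
Take A(k)=-3, B(k)=1, C(k)=k + 3/4.
Need (-3)·f(k+1) − (1)·f(k) = k + 3/4.
From deg A=0, deg B=0, deg C=1: d=1.
A polynomial solution: f(k) = -k/4.
Certificate R = B(k−1)f/C = -k/(4*k + 3) gives s_k = -4*(-3)**k*k.
Δs = (-3)**k*(16*k + 12), as required.
Σ_(k=1)^n t_k = s_(n+1) − s_(1) = (12*(-3)**n*(n + 1)) − (12), i.e. 12*(-3)**n*n + 12*(-3)**n - 12.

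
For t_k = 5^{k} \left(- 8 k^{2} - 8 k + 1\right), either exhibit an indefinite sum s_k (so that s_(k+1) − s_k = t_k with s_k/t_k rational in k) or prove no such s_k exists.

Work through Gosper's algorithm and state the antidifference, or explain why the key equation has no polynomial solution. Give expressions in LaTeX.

s_k = 5^{k} \left(- 2 k^{2} + 3 k - 1\right)

Compute t_(k+1)/t_k: get 5*(8*k**2 + 24*k + 15)/(8*k**2 + 8*k - 1).
So A=5 and B=1, with C=k**2 + k - 1/8.
Set up (5)·f(k+1) − (1)·f(k) − (k**2 + k - 1/8) = 0.
Degrees (0,0,2) ⇒ d ≤ 2.
Solve for f: f(k) = (k - 1)*(2*k - 1)/8 (degree 2 ≤ 2).
Certificate R = B(k−1)f/C = (k - 1)*(2*k - 1)/(8*k**2 + 8*k - 1) gives s_k = 5**k*(-2*k**2 + 3*k - 1).
Δs = 5**k*(-8*k**2 - 8*k + 1), as required.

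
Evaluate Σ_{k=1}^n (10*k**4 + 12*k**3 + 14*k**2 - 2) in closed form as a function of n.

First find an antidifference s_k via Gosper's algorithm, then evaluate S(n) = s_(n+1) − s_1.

S(n) = 2*n**2*(n**3 + 4*n**2 + 7*n + 5)

Compute t_(k+1)/t_k: get (5*k**4 + 26*k**3 + 55*k**2 + 52*k + 17)/(5*k**4 + 6*k**3 + 7*k**2 - 1).
Factor: A=1; B=1; C=k**4 + 6*k**3/5 + 7*k**2/5 - 1/5.
Key eq: (1)·f(k+1) = (1)·f(k) + (k**4 + 6*k**3/5 + 7*k**2/5 - 1/5).
Degrees (0,0,4) ⇒ d ≤ 5.
Solving with deg f ≤ 5: f(k) = k**2*(k**3 - k**2 + k - 2)/5.
R(k) = B(k−1)·f(k)/C(k) = k**2*(k**3 - k**2 + k - 2)/(5*k**4 + 6*k**3 + 7*k**2 - 1); s_k = R·t_k = 2*k**2*(k**3 - k**2 + k - 2).
Check: Δs_k = 10*k**4 + 12*k**3 + 14*k**2 - 2. ✓
Telescope: S(n) = s_(n+1) − s_(1) = 2*n**5 + 8*n**4 + 14*n**3 + 10*n**2 - 2 − (-2) = 2*n**2*(n**3 + 4*n**2 + 7*n + 5).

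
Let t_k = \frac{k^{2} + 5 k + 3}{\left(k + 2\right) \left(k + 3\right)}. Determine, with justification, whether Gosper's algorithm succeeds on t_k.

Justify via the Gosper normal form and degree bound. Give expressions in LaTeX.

Compute t_(k+1)/t_k: get (k + 2)*(5*k + (k + 1)**2 + 8)/((k + 4)*(k**2 + 5*k + 3)).
A = k + 2, B = k + 4, C = k**2 + 5*k + 3.
Set up (k + 2)·f(k+1) − (k + 3)·f(k) − (k**2 + 5*k + 3) = 0.
From deg A=1, deg B=1, deg C=2: d=2.
A polynomial solution: f(k) = k*(2*k + 1)/2.
Then R = B(k−1)f/C = k*(k + 3)*(2*k + 1)/(2*(k**2 + 5*k + 3)), so s_k = R(k)·t_k = k*(2*k + 1)/(2*(k + 2)).
s_(k+1) − s_k = (k**2 + 5*k + 3)/(k**2 + 5*k + 6) = t_k.

Yes. s_k = \frac{k \left(2 k + 1\right)}{2 \left(k + 2\right)}.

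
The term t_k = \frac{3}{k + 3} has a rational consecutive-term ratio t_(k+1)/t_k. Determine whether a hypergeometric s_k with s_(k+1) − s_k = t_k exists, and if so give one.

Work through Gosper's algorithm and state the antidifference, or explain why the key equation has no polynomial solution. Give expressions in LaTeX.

Step 1: r(k) = (k + 3)/(k + 4).
Gosper form: A/B · C(k+1)/C(k) with A=k + 3, B=k + 4, C=1.
Key eq: (k + 3)·f(k+1) = (k + 3)·f(k) + (1).
d = 0 from the (1,1,0) case.
Put f(k) = c0: A·f(k+1) − B(k−1)·f(k) − C = -1; need -1 = 0 — inconsistent ⇒ no f, not summable.

none (Gosper's algorithm certifies no s_k)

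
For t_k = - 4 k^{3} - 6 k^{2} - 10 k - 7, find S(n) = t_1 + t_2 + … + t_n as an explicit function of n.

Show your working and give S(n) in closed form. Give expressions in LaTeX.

Compute t_(k+1)/t_k: get (4*k**3 + 18*k**2 + 34*k + 27)/(4*k**3 + 6*k**2 + 10*k + 7).
Factor: A=1; B=1; C=k**3 + 3*k**2/2 + 5*k/2 + 7/4.
Key eq: (1)·f(k+1) = (1)·f(k) + (k**3 + 3*k**2/2 + 5*k/2 + 7/4).
deg f ≤ 4 (via 0,0,3).
Coefficient equations give f(k) = k*(k**3 + 3*k + 3)/4.
R(k) = B(k−1)·f(k)/C(k) = k*(k**3 + 3*k + 3)/(4*k**3 + 6*k**2 + 10*k + 7); s_k = R·t_k = k*(-k**3 - 3*k - 3).
Check: Δs_k = -4*k**3 - 6*k**2 - 10*k - 7. ✓
Telescope: S(n) = s_(n+1) − s_(1) = -n**4 - 4*n**3 - 9*n**2 - 13*n - 7 − (-7) = n*(-n**3 - 4*n**2 - 9*n - 13).

S(n) = n \left(- n^{3} - 4 n^{2} - 9 n - 13\right)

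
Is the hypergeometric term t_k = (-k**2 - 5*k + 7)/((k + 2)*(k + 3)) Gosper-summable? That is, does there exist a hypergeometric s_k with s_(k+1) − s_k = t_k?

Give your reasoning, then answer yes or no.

r(k) = (k + 2)*(5*k + (k + 1)**2 - 2)/((k + 4)*(k**2 + 5*k - 7)) after simplifying.
Factor: A=k + 2; B=k + 4; C=k**2 + 5*k - 7.
f must satisfy (k + 2)·f(k+1) − (k + 3)·f(k) = k**2 + 5*k - 7.
d = 2 from the (1,1,2) case.
Match coefficients ⇒ f(k) = k*(2*k - 9)/2.
R(k) = B(k−1)·f(k)/C(k) = k*(k + 3)*(2*k - 9)/(2*(k**2 + 5*k - 7)); s_k = R·t_k = k*(9 - 2*k)/(2*(k + 2)).
Verify: (-k**2 - 5*k + 7)/(k**2 + 5*k + 6) matches t_k.

Yes. s_k = k*(9 - 2*k)/(2*(k + 2)).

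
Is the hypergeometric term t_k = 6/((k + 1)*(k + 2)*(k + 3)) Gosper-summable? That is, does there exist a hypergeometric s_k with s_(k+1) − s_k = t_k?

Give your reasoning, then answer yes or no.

Ratio r(k) = (k + 1)/(k + 4).
Normal form (A,B,C) = (k + 1, k + 4, 1).
Key eq: (k + 1)·f(k+1) = (k + 3)·f(k) + (1).
d = 2 from the (1,1,0) case.
Match coefficients ⇒ f(k) = k*(k + 3)/4.
Then R = B(k−1)f/C = k*(k + 3)**2/4, so s_k = R(k)·t_k = 3*k*(k + 3)/(2*(k + 1)*(k + 2)).
Δs = 6/(k**3 + 6*k**2 + 11*k + 6), as required.

Yes. s_k = 3*k*(k + 3)/(2*(k + 1)*(k + 2)).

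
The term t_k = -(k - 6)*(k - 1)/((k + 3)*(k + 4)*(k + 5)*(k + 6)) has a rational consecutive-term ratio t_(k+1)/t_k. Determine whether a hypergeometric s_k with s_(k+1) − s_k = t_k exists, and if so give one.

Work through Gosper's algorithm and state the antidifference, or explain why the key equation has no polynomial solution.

s_k = k*(-k**2 + 8*k - 47)/(20*(k**3 + 12*k**2 + 47*k + 60))

Compute t_(k+1)/t_k: get k*(k - 5)*(k + 3)/((k - 6)*(k - 1)*(k + 7)).
Take A(k)=k + 3, B(k)=k + 7, C(k)=k**2 - 7*k + 6.
Need (k + 3)·f(k+1) − (k + 6)·f(k) = k**2 - 7*k + 6.
d = 3 from the (1,1,2) case.
A polynomial solution: f(k) = k*(k**2 - 8*k + 47)/20.
Get s_k = R·t_k = k*(-k**2 + 8*k - 47)/(20*(k**3 + 12*k**2 + 47*k + 60)) with R(k) = B(k−1)f(k)/C(k) = k*(k + 6)*(k**2 - 8*k + 47)/(20*(k - 6)*(k - 1)).
Verify: (-k**2 + 7*k - 6)/(k**4 + 18*k**3 + 119*k**2 + 342*k + 360) matches t_k.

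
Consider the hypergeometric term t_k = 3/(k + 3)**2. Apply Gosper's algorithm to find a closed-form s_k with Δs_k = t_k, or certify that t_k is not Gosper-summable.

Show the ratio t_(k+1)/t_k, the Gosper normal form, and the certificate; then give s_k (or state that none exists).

not Gosper-summable; s_k does not exist

Step 1: r(k) = (k + 3)**2/(k + 4)**2.
Factor: A=k**2 + 6*k + 9; B=k**2 + 8*k + 16; C=1.
Need (k**2 + 6*k + 9)·f(k+1) − (k**2 + 6*k + 9)·f(k) = 1.
From deg A=2, deg B=2, deg C=0: d=0.
Put f(k) = c0: A·f(k+1) − B(k−1)·f(k) − C = -1; need -1 = 0 — inconsistent ⇒ no f, not summable.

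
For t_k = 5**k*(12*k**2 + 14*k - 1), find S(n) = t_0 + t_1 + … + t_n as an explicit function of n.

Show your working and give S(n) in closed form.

S(n) = 15*5**n*n**2 + 10*5**n*n - 1

Compute t_(k+1)/t_k: get 5*(12*k**2 + 38*k + 25)/(12*k**2 + 14*k - 1).
Take A(k)=5, B(k)=1, C(k)=k**2 + 7*k/6 - 1/12.
Key eq: (5)·f(k+1) = (1)·f(k) + (k**2 + 7*k/6 - 1/12).
From deg A=0, deg B=0, deg C=2: d=2.
Solving with deg f ≤ 2: f(k) = (k - 1)*(3*k - 1)/12.
R(k) = B(k−1)·f(k)/C(k) = (k - 1)*(3*k - 1)/(12*k**2 + 14*k - 1); s_k = R·t_k = 5**k*(3*k**2 - 4*k + 1).
Check: Δs_k = 5**k*(12*k**2 + 14*k - 1). ✓
Σ_(k=0)^n t_k = s_(n+1) − s_(0) = (5**(n + 1)*n*(3*n + 2)) − (1), i.e. 15*5**n*n**2 + 10*5**n*n - 1.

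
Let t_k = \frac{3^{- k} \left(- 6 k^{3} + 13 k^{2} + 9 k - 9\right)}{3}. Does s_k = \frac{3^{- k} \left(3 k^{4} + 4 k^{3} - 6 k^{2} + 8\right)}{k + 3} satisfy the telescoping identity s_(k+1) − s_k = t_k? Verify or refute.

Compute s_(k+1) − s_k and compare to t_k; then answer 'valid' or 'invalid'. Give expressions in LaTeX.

s_(k+1) = (3*k**4 + 16*k**3 + 24*k**2 + 12*k + 9)/(3*3**k*(k + 4))
s_(k+1) − s_k = (-6*k**5 - 23*k**4 + 42*k**3 + 156*k**2 + 21*k - 69)/(3*3**k*(k**2 + 7*k + 12))
(s_(k+1) − s_k) − t_k = (6*k**4 + 14*k**3 - 54*k**2 - 24*k + 39)/(3*3**k*(k**2 + 7*k + 12))

Invalid: residual \frac{3^{- k} \left(6 k^{4} + 14 k^{3} - 54 k^{2} - 24 k + 39\right)}{3 \left(k^{2} + 7 k + 12\right)} ≠ 0.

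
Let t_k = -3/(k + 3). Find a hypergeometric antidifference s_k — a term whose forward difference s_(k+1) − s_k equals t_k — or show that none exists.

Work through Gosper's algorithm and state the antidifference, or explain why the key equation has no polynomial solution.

no hypergeometric antidifference exists

Ratio r(k) = (k + 3)/(k + 4).
Normal form (A,B,C) = (k + 3, k + 4, 1).
Key eq: (k + 3)·f(k+1) = (k + 3)·f(k) + (1).
deg f ≤ 0 (via 1,1,0).
Generic f = c0 gives residual -1; -1 = 0 cannot hold, so t_k is not Gosper-summable.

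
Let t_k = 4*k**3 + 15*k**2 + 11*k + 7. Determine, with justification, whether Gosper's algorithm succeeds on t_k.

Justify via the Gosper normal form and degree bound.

Compute t_(k+1)/t_k: get (4*k**3 + 27*k**2 + 53*k + 37)/(4*k**3 + 15*k**2 + 11*k + 7).
A = 1, B = 1, C = k**3 + 15*k**2/4 + 11*k/4 + 7/4.
Solve (1)·f(k+1) − (1)·f(k) = k**3 + 15*k**2/4 + 11*k/4 + 7/4.
deg f ≤ 4 (via 0,0,3).
A polynomial solution: f(k) = k*(k**3 + 3*k**2 - k + 4)/4.
R(k) = B(k−1)·f(k)/C(k) = k*(k**3 + 3*k**2 - k + 4)/(4*k**3 + 15*k**2 + 11*k + 7); s_k = R·t_k = k*(k**3 + 3*k**2 - k + 4).
s_(k+1) − s_k = 4*k**3 + 15*k**2 + 11*k + 7 = t_k.

Yes. s_k = k*(k**3 + 3*k**2 - k + 4).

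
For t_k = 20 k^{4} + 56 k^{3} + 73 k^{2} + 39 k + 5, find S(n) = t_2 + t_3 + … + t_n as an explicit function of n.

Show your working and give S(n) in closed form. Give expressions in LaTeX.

t_(k+1)/t_k = (20*k**4 + 136*k**3 + 361*k**2 + 433*k + 193)/(20*k**4 + 56*k**3 + 73*k**2 + 39*k + 5).
Normal form (A,B,C) = (1, 1, k**4 + 14*k**3/5 + 73*k**2/20 + 39*k/20 + 1/4).
Set up (1)·f(k+1) − (1)·f(k) − (k**4 + 14*k**3/5 + 73*k**2/20 + 39*k/20 + 1/4) = 0.
Degrees (0,0,4) ⇒ d ≤ 5.
Solve for f: f(k) = k*(4*k**4 + 4*k**3 + 3*k**2 - 3*k - 3)/20 (degree 5 ≤ 5).
Then R = B(k−1)f/C = k*(4*k**4 + 4*k**3 + 3*k**2 - 3*k - 3)/(20*k**4 + 56*k**3 + 73*k**2 + 39*k + 5), so s_k = R(k)·t_k = k*(4*k**4 + 4*k**3 + 3*k**2 - 3*k - 3).
Δs = 20*k**4 + 56*k**3 + 73*k**2 + 39*k + 5, as required.
Telescope: S(n) = s_(n+1) − s_(2) = 4*n**5 + 24*n**4 + 59*n**3 + 70*n**2 + 36*n + 5 − (198) = 4*n**5 + 24*n**4 + 59*n**3 + 70*n**2 + 36*n - 193.

S(n) = 4 n^{5} + 24 n^{4} + 59 n^{3} + 70 n^{2} + 36 n - 193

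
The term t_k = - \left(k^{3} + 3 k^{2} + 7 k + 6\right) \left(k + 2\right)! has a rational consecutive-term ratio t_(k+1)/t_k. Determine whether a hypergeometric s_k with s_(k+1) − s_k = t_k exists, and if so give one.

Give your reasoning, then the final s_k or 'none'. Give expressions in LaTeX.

The ratio is (k**4 + 9*k**3 + 34*k**2 + 65*k + 51)/(k**3 + 3*k**2 + 7*k + 6).
Take A(k)=k + 3, B(k)=1, C(k)=k**3 + 3*k**2 + 7*k + 6.
Solve (k + 3)·f(k+1) − (1)·f(k) = k**3 + 3*k**2 + 7*k + 6.
Degrees (1,0,3) ⇒ d ≤ 2.
Match coefficients ⇒ f(k) = k**2 - k + 3.
Then R = B(k−1)f/C = (k**2 - k + 3)/(k**3 + 3*k**2 + 7*k + 6), so s_k = R(k)·t_k = -(k**2 - k + 3)*factorial(k + 2).
Verify: -(k**3 + 3*k**2 + 7*k + 6)*factorial(k + 2) matches t_k.

s_k = - \left(k^{2} - k + 3\right) \left(k + 2\right)!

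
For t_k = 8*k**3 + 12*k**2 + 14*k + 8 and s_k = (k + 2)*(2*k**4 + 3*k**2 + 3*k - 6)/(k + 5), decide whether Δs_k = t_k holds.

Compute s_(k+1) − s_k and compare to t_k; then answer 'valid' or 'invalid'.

s_(k+1) = (k + 3)*(3*k + 2*(k + 1)**4 + 3*(k + 1)**2 - 3)/(k + 6)
s_(k+1) − s_k = (8*k**5 + 82*k**4 + 230*k**3 + 309*k**2 + 283*k + 102)/(k**2 + 11*k + 30)
(s_(k+1) − s_k) − t_k = 3*(-6*k**4 - 52*k**3 - 71*k**2 - 75*k - 46)/(k**2 + 11*k + 30)

Invalid: residual 3*(-6*k**4 - 52*k**3 - 71*k**2 - 75*k - 46)/(k**2 + 11*k + 30) ≠ 0.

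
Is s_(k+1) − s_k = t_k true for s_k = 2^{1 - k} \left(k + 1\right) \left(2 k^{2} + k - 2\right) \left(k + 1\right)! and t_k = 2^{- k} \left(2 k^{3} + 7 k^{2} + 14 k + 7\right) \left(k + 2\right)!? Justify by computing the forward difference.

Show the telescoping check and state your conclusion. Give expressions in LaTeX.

Invalid: residual - 2^{- k} \left(k + 1\right) \left(2 k^{2} + 3 k + 6\right) \left(k + 1\right)! ≠ 0.

s_(k+1) = (k + 2)*(2*k**2 + 5*k + 1)*factorial(k + 2)/2**k
s_(k+1) − s_k = (2*k**4 + 9*k**3 + 23*k**2 + 26*k + 8)*factorial(k + 1)/2**k
(s_(k+1) − s_k) − t_k = -(k + 1)*(2*k**2 + 3*k + 6)*factorial(k + 1)/2**k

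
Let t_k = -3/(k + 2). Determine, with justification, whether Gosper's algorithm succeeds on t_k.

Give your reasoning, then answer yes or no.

No — the linear system for f has no solution.

Ratio r(k) = (k + 2)/(k + 3).
A = k + 2, B = k + 3, C = 1.
f must satisfy (k + 2)·f(k+1) − (k + 2)·f(k) = 1.
From deg A=1, deg B=1, deg C=0: d=0.
Write f(k) = c0. Then LHS − RHS = -1, requiring -1 = 0: contradictory. No certificate.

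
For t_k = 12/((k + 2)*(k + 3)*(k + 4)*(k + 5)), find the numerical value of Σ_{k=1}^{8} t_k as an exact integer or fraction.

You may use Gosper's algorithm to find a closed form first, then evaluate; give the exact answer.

Ratio r(k) = (k + 2)/(k + 6).
Take A(k)=k + 2, B(k)=k + 6, C(k)=1.
Need (k + 2)·f(k+1) − (k + 5)·f(k) = 1.
From deg A=1, deg B=1, deg C=0: d=3.
Solving with deg f ≤ 3: f(k) = k*(k**2 + 9*k + 26)/72.
Certificate R = B(k−1)f/C = k*(k + 5)*(k**2 + 9*k + 26)/72 gives s_k = k*(k**2 + 9*k + 26)/(6*(k + 2)*(k + 3)*(k + 4)).
Check: Δs_k = 12/(k**4 + 14*k**3 + 71*k**2 + 154*k + 120). ✓
Sum = s_(9) − s_(1); s_(9) = 47/286, s_(1) = 1/10 ⇒ 46/715.

Σ = 46/715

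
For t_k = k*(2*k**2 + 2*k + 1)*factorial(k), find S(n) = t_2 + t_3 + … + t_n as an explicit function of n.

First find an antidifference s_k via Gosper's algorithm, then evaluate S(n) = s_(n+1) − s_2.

r(k) = (k + 1)**2*(2*k + 2*(k + 1)**2 + 3)/(k*(2*k**2 + 2*k + 1)) after simplifying.
Factor: A=k + 1; B=1; C=k**3 + k**2 + k/2.
Solve (k + 1)·f(k+1) − (1)·f(k) = k**3 + k**2 + k/2.
Degrees (1,0,3) ⇒ d ≤ 2.
Coefficient equations give f(k) = (2*k**2 - 2*k - 3)/2.
Then R = B(k−1)f/C = (2*k**2 - 2*k - 3)/(k*(2*k**2 + 2*k + 1)), so s_k = R(k)·t_k = (2*k**2 - 2*k - 3)*factorial(k).
Check: Δs_k = k*(2*k**2 + 2*k + 1)*factorial(k). ✓
Evaluate: s_(n+1) = (2*n**2 + 2*n - 3)*factorial(n + 1); subtract s_(2) = 2 ⇒ S(n) = 2*n**3*factorial(n) + 4*n**2*factorial(n) - n*factorial(n) - 3*factorial(n) - 2.

S(n) = 2*n**3*factorial(n) + 4*n**2*factorial(n) - n*factorial(n) - 3*factorial(n) - 2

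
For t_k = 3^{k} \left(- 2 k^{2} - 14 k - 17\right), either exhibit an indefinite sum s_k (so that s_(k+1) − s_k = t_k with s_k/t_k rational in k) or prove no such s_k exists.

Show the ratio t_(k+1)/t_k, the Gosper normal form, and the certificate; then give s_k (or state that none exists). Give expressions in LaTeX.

s_k = 3^{k} \left(- k^{2} - 4 k - 1\right)

Ratio r(k) = 3*(2*k**2 + 18*k + 33)/(2*k**2 + 14*k + 17).
Gosper form: A/B · C(k+1)/C(k) with A=3, B=1, C=k**2 + 7*k + 17/2.
Solve (3)·f(k+1) − (1)·f(k) = k**2 + 7*k + 17/2.
deg f ≤ 2 (via 0,0,2).
Solve for f: f(k) = (k**2 + 4*k + 1)/2 (degree 2 ≤ 2).
Get s_k = R·t_k = 3**k*(-k**2 - 4*k - 1) with R(k) = B(k−1)f(k)/C(k) = (k**2 + 4*k + 1)/(2*k**2 + 14*k + 17).
Verify: 3**k*(-2*k**2 - 14*k - 17) matches t_k.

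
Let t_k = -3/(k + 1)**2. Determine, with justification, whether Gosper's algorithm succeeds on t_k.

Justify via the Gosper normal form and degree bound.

No. Not Gosper-summable.

Step 1: r(k) = (k + 1)**2/(k + 2)**2.
Normal form (A,B,C) = (k**2 + 2*k + 1, k**2 + 4*k + 4, 1).
Need (k**2 + 2*k + 1)·f(k+1) − (k**2 + 2*k + 1)·f(k) = 1.
From deg A=2, deg B=2, deg C=0: d=0.
Generic f = c0 gives residual -1; -1 = 0 cannot hold, so t_k is not Gosper-summable.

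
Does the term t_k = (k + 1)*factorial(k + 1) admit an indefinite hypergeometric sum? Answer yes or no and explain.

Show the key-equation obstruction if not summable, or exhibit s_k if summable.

Yes. s_k = factorial(k + 1).

r(k) = (k + 2)**2/(k + 1) after simplifying.
Gosper form: A/B · C(k+1)/C(k) with A=k + 2, B=1, C=k + 1.
Need (k + 2)·f(k+1) − (1)·f(k) = k + 1.
From deg A=1, deg B=0, deg C=1: d=0.
Match coefficients ⇒ f(k) = 1.
So s_k = (B(k−1)f/C)·t_k = (1/(k + 1))·t_k = factorial(k + 1).
Check: Δs_k = (k + 1)*factorial(k + 1). ✓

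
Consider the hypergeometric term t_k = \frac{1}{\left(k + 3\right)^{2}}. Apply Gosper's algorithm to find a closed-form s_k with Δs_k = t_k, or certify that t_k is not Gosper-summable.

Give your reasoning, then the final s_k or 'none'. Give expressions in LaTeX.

no hypergeometric antidifference exists

Compute t_(k+1)/t_k: get (k + 3)**2/(k + 4)**2.
Gosper form: A/B · C(k+1)/C(k) with A=k**2 + 6*k + 9, B=k**2 + 8*k + 16, C=1.
f must satisfy (k**2 + 6*k + 9)·f(k+1) − (k**2 + 6*k + 9)·f(k) = 1.
Degrees (2,2,0) ⇒ d ≤ 0.
Write f(k) = c0. Then LHS − RHS = -1, requiring -1 = 0: contradictory. No certificate.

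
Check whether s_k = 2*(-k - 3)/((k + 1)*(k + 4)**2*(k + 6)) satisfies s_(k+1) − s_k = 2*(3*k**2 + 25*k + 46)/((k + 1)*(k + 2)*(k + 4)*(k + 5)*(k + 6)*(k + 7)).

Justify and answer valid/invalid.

Invalid: residual 2*(-4*k**3 - 51*k**2 - 205*k - 254)/(k**8 + 34*k**7 + 492*k**6 + 3942*k**5 + 19023*k**4 + 56184*k**3 + 98084*k**2 + 91040*k + 33600) ≠ 0.

s_(k+1) = 2*(-k - 4)/((k + 2)*(k + 5)**2*(k + 7))
s_(k+1) − s_k = 2*(-(k + 1)*(k + 4)**3*(k + 6) + (k + 2)*(k + 3)*(k + 5)**2*(k + 7))/((k + 1)*(k + 2)*(k + 4)**2*(k + 5)**2*(k + 6)*(k + 7))
(s_(k+1) − s_k) − t_k = 2*(-4*k**3 - 51*k**2 - 205*k - 254)/(k**8 + 34*k**7 + 492*k**6 + 3942*k**5 + 19023*k**4 + 56184*k**3 + 98084*k**2 + 91040*k + 33600)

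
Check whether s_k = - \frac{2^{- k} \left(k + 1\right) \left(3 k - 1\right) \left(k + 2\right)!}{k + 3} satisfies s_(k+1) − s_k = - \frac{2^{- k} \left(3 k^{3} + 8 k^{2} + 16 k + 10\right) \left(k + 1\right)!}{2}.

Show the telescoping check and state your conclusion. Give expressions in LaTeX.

Invalid: residual \frac{2^{- k} \left(3 k^{4} + 17 k^{3} + 34 k^{2} + 54 k + 32\right) \left(k + 1\right)!}{2 \left(k + 3\right) \left(k + 4\right)} ≠ 0.

s_(k+1) = -(k + 2)*(3*k + 2)*factorial(k + 3)/(2*2**k*(k + 4))
s_(k+1) − s_k = -(3*k**4 + 20*k**3 + 51*k**2 + 82*k + 44)*factorial(k + 2)/(2*2**k*(k + 3)*(k + 4))
(s_(k+1) − s_k) − t_k = (3*k**4 + 17*k**3 + 34*k**2 + 54*k + 32)*factorial(k + 1)/(2*2**k*(k + 3)*(k + 4))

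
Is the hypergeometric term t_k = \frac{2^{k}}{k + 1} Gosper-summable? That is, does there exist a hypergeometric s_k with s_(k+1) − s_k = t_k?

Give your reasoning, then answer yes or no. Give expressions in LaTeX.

Compute t_(k+1)/t_k: get 2*(k + 1)/(k + 2).
Factor: A=2*k + 2; B=k + 2; C=1.
Need (2*k + 2)·f(k+1) − (k + 1)·f(k) = 1.
From deg A=1, deg B=1, deg C=0: d=-1.
Bound -1 < 0, so the key equation has no polynomial solution.

No. Not Gosper-summable.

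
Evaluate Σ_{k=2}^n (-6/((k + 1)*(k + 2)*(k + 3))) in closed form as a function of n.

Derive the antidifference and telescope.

The ratio is (k + 1)/(k + 4).
Normal form (A,B,C) = (k + 1, k + 4, 1).
f must satisfy (k + 1)·f(k+1) − (k + 3)·f(k) = 1.
d = 2 from the (1,1,0) case.
A polynomial solution: f(k) = k*(k + 3)/4.
Certificate R = B(k−1)f/C = k*(k + 3)**2/4 gives s_k = 3*k*(-k - 3)/(2*(k + 1)*(k + 2)).
Check: Δs_k = -6/(k**3 + 6*k**2 + 11*k + 6). ✓
Evaluate: s_(n+1) = 3*(-n**2 - 5*n - 4)/(2*(n**2 + 5*n + 6)); subtract s_(2) = -5/4 ⇒ S(n) = (-n**2 - 5*n + 6)/(4*(n**2 + 5*n + 6)).

S(n) = (-n**2 - 5*n + 6)/(4*(n**2 + 5*n + 6))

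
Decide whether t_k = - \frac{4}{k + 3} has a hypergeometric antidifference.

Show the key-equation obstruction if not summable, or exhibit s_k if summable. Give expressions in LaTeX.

Compute t_(k+1)/t_k: get (k + 3)/(k + 4).
Gosper form: A/B · C(k+1)/C(k) with A=k + 3, B=k + 4, C=1.
Key eq: (k + 3)·f(k+1) = (k + 3)·f(k) + (1).
From deg A=1, deg B=1, deg C=0: d=0.
Put f(k) = c0: A·f(k+1) − B(k−1)·f(k) − C = -1; need -1 = 0 — inconsistent ⇒ no f, not summable.

No — the linear system for f has no solution.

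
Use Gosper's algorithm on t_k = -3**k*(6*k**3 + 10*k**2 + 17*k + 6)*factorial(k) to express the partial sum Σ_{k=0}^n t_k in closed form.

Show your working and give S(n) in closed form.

S(n) = -6*3**n*n**3*factorial(n) - 12*3**n*n**2*factorial(n) - 15*3**n*n*factorial(n) - 9*3**n*factorial(n) + 3

Ratio r(k) = 3*(6*k**4 + 34*k**3 + 83*k**2 + 94*k + 39)/(6*k**3 + 10*k**2 + 17*k + 6).
Normal form (A,B,C) = (3*k + 3, 1, k**3 + 5*k**2/3 + 17*k/6 + 1).
Solve (3*k + 3)·f(k+1) − (1)·f(k) = k**3 + 5*k**2/3 + 17*k/6 + 1.
d = 2 from the (1,0,3) case.
Coefficient equations give f(k) = (2*k**2 - 2*k + 3)/6.
So s_k = (B(k−1)f/C)·t_k = ((2*k**2 - 2*k + 3)/(6*k**3 + 10*k**2 + 17*k + 6))·t_k = -3**k*(2*k**2 - 2*k + 3)*factorial(k).
s_(k+1) − s_k = -3**k*(6*k**3 + 10*k**2 + 17*k + 6)*factorial(k) = t_k.
Σ_(k=0)^n t_k = s_(n+1) − s_(0) = (-3**(n + 1)*(2*n**2 + 2*n + 3)*factorial(n + 1)) − (-3), i.e. -6*3**n*n**3*factorial(n) - 12*3**n*n**2*factorial(n) - 15*3**n*n*factorial(n) - 9*3**n*factorial(n) + 3.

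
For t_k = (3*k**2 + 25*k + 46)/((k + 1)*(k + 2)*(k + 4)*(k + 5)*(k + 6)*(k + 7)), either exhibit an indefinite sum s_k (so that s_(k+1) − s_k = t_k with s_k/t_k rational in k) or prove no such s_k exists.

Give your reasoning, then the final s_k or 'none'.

s_k = k*(k**2 + 11*k + 34)/(24*(k**3 + 11*k**2 + 34*k + 24))

t_(k+1)/t_k = (k + 1)*(k + 4)*(25*k + 3*(k + 1)**2 + 71)/((k + 3)*(k + 8)*(3*k**2 + 25*k + 46)).
Gosper form: A/B · C(k+1)/C(k) with A=k + 1, B=k + 8, C=k**3 + 34*k**2/3 + 121*k/3 + 46.
Solve (k + 1)·f(k+1) − (k + 7)·f(k) = k**3 + 34*k**2/3 + 121*k/3 + 46.
d = 6 from the (1,1,3) case.
Coefficient equations give f(k) = k*(k + 2)*(k + 3)*(k + 5)*(k**2 + 11*k + 34)/72.
Get s_k = R·t_k = k*(k**2 + 11*k + 34)/(24*(k**3 + 11*k**2 + 34*k + 24)) with R(k) = B(k−1)f(k)/C(k) = k*(k + 2)*(k + 5)*(k + 7)*(k**2 + 11*k + 34)/(24*(3*k**2 + 25*k + 46)).
Check: Δs_k = (3*k**2 + 25*k + 46)/(k**6 + 25*k**5 + 247*k**4 + 1219*k**3 + 3112*k**2 + 3796*k + 1680). ✓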